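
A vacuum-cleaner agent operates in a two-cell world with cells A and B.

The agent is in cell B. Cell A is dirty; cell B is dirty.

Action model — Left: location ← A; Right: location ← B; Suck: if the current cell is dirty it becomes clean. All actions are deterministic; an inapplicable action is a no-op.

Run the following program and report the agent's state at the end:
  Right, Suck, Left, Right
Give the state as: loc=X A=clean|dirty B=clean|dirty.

[1] after Right: loc=B A=dirty B=dirty
[2] after Suck: loc=B A=dirty B=clean
[3] after Left: loc=A A=dirty B=clean
[4] after Right: loc=B A=dirty B=clean

loc=B A=dirty B=clean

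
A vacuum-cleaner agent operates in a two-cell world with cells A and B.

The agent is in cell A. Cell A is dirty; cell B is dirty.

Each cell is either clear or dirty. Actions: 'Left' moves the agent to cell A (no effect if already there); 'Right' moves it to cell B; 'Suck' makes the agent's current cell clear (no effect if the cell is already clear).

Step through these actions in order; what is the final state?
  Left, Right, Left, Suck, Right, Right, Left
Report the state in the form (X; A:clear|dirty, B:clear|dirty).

1) do Left; now (A; A:dirty, B:dirty)
2) do Right; now (B; A:dirty, B:dirty)
3) do Left; now (A; A:dirty, B:dirty)
4) do Suck; now (A; A:clear, B:dirty)
5) do Right; now (B; A:clear, B:dirty)
6) do Right; now (B; A:clear, B:dirty)
7) do Left; now (A; A:clear, B:dirty)

(A; A:clear, B:dirty)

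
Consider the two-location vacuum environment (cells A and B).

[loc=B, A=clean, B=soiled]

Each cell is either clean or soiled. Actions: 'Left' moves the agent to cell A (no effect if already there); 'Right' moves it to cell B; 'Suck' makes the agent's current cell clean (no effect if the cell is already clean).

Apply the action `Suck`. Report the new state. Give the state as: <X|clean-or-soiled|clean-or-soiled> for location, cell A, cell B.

start: <B|clean|soiled>
[1] after Suck: <B|clean|clean>

<B|clean|clean>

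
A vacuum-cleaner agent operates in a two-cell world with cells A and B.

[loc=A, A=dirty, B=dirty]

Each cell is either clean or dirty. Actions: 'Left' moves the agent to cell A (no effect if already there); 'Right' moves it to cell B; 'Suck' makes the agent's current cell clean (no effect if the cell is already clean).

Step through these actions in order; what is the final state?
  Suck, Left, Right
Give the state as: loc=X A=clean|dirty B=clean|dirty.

t=1 Suck ⇒ loc=A A=clean B=dirty
t=2 Left ⇒ loc=A A=clean B=dirty
t=3 Right ⇒ loc=B A=clean B=dirty

loc=B A=clean B=dirty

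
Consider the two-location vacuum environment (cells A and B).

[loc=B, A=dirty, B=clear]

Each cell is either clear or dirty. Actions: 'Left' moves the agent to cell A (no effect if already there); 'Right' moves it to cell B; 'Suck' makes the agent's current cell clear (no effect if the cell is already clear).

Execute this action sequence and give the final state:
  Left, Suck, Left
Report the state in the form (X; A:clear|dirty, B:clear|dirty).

1) do Left; now (A; A:dirty, B:clear)
2) do Suck; now (A; A:clear, B:clear)
3) do Left; now (A; A:clear, B:clear)

(A; A:clear, B:clear)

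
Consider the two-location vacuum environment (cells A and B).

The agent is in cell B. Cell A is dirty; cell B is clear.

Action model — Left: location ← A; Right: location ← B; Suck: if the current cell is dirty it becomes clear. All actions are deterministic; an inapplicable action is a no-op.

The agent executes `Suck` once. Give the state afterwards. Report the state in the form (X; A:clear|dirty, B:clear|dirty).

(B; A:dirty, B:clear)

start: (B; A:dirty, B:clear)
step 1/1 (Suck): (B; A:dirty, B:clear)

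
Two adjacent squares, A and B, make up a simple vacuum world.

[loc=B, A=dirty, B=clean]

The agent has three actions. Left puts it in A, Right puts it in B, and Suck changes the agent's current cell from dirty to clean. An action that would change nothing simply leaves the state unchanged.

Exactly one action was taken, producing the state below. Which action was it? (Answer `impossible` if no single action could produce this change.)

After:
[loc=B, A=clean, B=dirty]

try  Left: in A — A dirty, B clean
try Right: in B — A dirty, B clean
try  Suck: in B — A dirty, B clean
no single action produces the after-state

impossible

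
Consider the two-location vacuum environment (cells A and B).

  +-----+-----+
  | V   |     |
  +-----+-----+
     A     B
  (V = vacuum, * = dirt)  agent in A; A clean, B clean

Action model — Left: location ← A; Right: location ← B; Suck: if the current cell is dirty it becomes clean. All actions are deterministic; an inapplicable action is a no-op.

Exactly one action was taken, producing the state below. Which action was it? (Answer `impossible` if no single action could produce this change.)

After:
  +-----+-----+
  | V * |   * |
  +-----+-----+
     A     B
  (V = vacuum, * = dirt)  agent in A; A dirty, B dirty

try  Left: (A; A:clean, B:clean)
try Right: (B; A:clean, B:clean)
try  Suck: (A; A:clean, B:clean)
no single action produces the after-state

impossible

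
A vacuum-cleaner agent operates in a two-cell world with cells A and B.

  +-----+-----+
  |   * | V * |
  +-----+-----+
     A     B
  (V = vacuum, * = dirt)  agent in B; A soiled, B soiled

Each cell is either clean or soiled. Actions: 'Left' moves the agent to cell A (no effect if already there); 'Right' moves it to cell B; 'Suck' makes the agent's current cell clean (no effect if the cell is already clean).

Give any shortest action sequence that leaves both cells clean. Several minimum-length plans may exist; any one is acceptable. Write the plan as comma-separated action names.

Suck, Left, Suck

[1] after Suck: in B — A soiled, B clean
[2] after Left: in A — A soiled, B clean
[3] after Suck: in A — A clean, B clean
min 3: Suck B + move + Suck A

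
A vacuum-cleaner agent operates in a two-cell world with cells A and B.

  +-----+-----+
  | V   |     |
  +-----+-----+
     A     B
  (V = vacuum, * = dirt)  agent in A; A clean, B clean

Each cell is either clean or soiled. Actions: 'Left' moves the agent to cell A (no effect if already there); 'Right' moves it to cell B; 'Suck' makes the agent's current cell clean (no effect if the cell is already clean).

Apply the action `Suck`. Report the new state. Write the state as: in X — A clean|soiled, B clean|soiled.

in A — A clean, B clean

start: in A — A clean, B clean
step 1/1 (Suck): in A — A clean, B clean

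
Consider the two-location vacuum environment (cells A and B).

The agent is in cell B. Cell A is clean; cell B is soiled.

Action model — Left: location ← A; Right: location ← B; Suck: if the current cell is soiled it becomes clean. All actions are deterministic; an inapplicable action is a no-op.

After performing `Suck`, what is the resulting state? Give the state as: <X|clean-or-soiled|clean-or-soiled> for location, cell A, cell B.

start: <B|clean|soiled>
1. Suck → <B|clean|clean>

<B|clean|clean>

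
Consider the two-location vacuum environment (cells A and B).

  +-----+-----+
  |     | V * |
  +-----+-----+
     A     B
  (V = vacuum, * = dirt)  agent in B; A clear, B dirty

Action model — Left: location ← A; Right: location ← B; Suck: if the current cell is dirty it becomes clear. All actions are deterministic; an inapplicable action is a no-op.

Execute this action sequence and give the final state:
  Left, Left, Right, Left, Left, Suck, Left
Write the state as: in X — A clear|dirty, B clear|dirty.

Left (#1): in A — A clear, B dirty
Left (#2): in A — A clear, B dirty
Right (#3): in B — A clear, B dirty
Left (#4): in A — A clear, B dirty
Left (#5): in A — A clear, B dirty
Suck (#6): in A — A clear, B dirty
Left (#7): in A — A clear, B dirty

in A — A clear, B dirty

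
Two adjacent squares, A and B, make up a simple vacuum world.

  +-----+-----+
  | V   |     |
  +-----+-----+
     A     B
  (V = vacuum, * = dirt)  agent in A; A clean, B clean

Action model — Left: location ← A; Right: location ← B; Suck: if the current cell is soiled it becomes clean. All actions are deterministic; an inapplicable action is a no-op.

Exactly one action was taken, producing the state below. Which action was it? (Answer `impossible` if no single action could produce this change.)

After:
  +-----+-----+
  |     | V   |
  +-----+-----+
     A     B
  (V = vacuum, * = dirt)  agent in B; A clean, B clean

try  Left: loc=A A=clean B=clean
try Right: loc=B A=clean B=clean  ← match
try  Suck: loc=A A=clean B=clean

Right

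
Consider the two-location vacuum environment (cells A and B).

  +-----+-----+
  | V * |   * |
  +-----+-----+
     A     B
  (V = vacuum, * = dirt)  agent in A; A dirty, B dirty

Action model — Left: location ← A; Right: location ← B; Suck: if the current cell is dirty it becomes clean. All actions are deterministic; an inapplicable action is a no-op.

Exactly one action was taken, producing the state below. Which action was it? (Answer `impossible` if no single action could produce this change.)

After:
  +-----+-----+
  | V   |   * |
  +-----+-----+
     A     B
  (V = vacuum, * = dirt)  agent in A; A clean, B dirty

try  Left: loc=A A=dirty B=dirty
try Right: loc=B A=dirty B=dirty
try  Suck: loc=A A=clean B=dirty  ← match

Suck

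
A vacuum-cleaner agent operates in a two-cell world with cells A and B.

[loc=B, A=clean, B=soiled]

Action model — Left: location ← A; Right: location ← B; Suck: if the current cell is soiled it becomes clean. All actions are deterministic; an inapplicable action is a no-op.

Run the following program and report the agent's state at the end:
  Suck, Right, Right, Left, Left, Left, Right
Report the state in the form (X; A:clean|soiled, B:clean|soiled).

[1] after Suck: (B; A:clean, B:clean)
[2] after Right: (B; A:clean, B:clean)
[3] after Right: (B; A:clean, B:clean)
[4] after Left: (A; A:clean, B:clean)
[5] after Left: (A; A:clean, B:clean)
[6] after Left: (A; A:clean, B:clean)
[7] after Right: (B; A:clean, B:clean)

(B; A:clean, B:clean)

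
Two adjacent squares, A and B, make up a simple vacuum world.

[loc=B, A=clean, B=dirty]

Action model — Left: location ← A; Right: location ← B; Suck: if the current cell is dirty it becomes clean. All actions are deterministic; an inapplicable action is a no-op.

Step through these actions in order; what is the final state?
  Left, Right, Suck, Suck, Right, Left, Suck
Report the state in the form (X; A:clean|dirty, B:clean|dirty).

(A; A:clean, B:clean)

step 1/7 (Left): (A; A:clean, B:dirty)
step 2/7 (Right): (B; A:clean, B:dirty)
step 3/7 (Suck): (B; A:clean, B:clean)
step 4/7 (Suck): (B; A:clean, B:clean)
step 5/7 (Right): (B; A:clean, B:clean)
step 6/7 (Left): (A; A:clean, B:clean)
step 7/7 (Suck): (A; A:clean, B:clean)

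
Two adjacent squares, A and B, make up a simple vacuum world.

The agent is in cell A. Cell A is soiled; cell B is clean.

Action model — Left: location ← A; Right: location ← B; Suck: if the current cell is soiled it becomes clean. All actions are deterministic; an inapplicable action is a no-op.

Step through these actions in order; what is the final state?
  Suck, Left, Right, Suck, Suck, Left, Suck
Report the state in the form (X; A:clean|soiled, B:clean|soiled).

1. Suck → (A; A:clean, B:clean)
2. Left → (A; A:clean, B:clean)
3. Right → (B; A:clean, B:clean)
4. Suck → (B; A:clean, B:clean)
5. Suck → (B; A:clean, B:clean)
6. Left → (A; A:clean, B:clean)
7. Suck → (A; A:clean, B:clean)

(A; A:clean, B:clean)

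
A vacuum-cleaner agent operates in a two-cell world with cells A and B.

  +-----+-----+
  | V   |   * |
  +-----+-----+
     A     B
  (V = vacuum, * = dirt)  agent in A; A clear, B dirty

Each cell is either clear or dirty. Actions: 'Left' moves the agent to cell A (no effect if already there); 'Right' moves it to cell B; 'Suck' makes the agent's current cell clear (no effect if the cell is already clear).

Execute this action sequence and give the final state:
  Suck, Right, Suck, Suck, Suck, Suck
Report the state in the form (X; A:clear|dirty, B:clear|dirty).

(B; A:clear, B:clear)

step 1/6 (Suck): (A; A:clear, B:dirty)
step 2/6 (Right): (B; A:clear, B:dirty)
step 3/6 (Suck): (B; A:clear, B:clear)
step 4/6 (Suck): (B; A:clear, B:clear)
step 5/6 (Suck): (B; A:clear, B:clear)
step 6/6 (Suck): (B; A:clear, B:clear)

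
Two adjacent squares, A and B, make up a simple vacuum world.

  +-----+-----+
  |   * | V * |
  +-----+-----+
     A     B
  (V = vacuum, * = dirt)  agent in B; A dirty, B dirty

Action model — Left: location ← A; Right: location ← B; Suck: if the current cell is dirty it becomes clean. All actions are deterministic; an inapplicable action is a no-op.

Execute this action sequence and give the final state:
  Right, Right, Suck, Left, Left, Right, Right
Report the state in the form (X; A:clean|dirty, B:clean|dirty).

t=1 Right ⇒ (B; A:dirty, B:dirty)
t=2 Right ⇒ (B; A:dirty, B:dirty)
t=3 Suck ⇒ (B; A:dirty, B:clean)
t=4 Left ⇒ (A; A:dirty, B:clean)
t=5 Left ⇒ (A; A:dirty, B:clean)
t=6 Right ⇒ (B; A:dirty, B:clean)
t=7 Right ⇒ (B; A:dirty, B:clean)

(B; A:dirty, B:clean)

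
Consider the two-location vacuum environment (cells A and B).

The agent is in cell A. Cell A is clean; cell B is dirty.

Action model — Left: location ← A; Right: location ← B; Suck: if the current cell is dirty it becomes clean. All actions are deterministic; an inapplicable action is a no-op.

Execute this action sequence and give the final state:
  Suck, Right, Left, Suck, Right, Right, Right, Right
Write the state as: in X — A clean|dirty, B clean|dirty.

in B — A clean, B dirty

1. Suck → in A — A clean, B dirty
2. Right → in B — A clean, B dirty
3. Left → in A — A clean, B dirty
4. Suck → in A — A clean, B dirty
5. Right → in B — A clean, B dirty
6. Right → in B — A clean, B dirty
7. Right → in B — A clean, B dirty
8. Right → in B — A clean, B dirty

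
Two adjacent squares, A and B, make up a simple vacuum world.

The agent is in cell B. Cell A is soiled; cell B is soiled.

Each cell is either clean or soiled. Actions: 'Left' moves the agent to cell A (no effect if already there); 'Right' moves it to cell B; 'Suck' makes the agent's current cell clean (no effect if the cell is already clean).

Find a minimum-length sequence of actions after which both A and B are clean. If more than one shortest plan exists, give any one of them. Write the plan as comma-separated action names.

t=1 Suck ⇒ (B; A:soiled, B:clean)
t=2 Left ⇒ (A; A:soiled, B:clean)
t=3 Suck ⇒ (A; A:clean, B:clean)
min 3: Suck B + move + Suck A

Suck, Left, Suck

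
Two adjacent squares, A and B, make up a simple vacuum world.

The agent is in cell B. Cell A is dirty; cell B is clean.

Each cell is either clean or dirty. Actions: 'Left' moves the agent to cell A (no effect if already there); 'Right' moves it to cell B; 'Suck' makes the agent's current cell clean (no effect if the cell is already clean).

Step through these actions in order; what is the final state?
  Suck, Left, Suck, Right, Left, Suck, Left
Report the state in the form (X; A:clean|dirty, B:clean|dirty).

(A; A:clean, B:clean)

step 1/7 (Suck): (B; A:dirty, B:clean)
step 2/7 (Left): (A; A:dirty, B:clean)
step 3/7 (Suck): (A; A:clean, B:clean)
step 4/7 (Right): (B; A:clean, B:clean)
step 5/7 (Left): (A; A:clean, B:clean)
step 6/7 (Suck): (A; A:clean, B:clean)
step 7/7 (Left): (A; A:clean, B:clean)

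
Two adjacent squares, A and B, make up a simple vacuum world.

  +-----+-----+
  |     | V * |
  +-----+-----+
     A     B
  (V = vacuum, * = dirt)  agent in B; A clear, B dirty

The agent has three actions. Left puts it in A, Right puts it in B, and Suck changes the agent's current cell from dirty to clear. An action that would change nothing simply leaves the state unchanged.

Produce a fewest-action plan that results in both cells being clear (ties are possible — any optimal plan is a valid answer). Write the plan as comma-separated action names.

Suck

1. Suck → <B|clear|clear>
min 1: B is dirty, one Suck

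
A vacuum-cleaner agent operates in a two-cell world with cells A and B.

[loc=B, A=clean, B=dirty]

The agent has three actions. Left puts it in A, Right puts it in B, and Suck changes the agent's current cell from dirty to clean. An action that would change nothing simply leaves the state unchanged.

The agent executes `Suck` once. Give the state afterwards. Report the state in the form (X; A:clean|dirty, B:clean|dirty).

(B; A:clean, B:clean)

start: (B; A:clean, B:dirty)
1) do Suck; now (B; A:clean, B:clean)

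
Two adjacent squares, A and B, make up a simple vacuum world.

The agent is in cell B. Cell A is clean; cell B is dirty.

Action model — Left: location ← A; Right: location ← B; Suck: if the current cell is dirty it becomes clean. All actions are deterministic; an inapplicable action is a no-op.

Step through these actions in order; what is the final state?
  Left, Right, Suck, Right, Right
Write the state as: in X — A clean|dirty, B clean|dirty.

in B — A clean, B clean

step 1/5 (Left): in A — A clean, B dirty
step 2/5 (Right): in B — A clean, B dirty
step 3/5 (Suck): in B — A clean, B clean
step 4/5 (Right): in B — A clean, B clean
step 5/5 (Right): in B — A clean, B clean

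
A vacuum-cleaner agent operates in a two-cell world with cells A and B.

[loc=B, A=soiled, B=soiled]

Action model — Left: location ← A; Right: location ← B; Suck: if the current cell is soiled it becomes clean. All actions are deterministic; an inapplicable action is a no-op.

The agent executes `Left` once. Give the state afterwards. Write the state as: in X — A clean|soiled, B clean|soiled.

in A — A soiled, B soiled

start: in B — A soiled, B soiled
1) do Left; now in A — A soiled, B soiled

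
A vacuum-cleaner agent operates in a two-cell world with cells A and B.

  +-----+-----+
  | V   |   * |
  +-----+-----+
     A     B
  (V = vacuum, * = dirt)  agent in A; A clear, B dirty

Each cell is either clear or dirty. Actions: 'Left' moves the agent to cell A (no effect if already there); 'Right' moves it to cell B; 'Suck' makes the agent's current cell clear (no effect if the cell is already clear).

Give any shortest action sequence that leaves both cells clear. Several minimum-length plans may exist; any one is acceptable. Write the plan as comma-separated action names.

Right, Suck

Right (#1): <B|clear|dirty>
Suck (#2): <B|clear|clear>
min 2: go B then Suck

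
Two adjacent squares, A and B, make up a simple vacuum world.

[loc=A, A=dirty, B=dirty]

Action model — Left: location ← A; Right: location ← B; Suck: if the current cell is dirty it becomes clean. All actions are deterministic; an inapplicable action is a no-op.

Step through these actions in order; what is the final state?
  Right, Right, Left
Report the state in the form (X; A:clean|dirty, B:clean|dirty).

(A; A:dirty, B:dirty)

t=1 Right ⇒ (B; A:dirty, B:dirty)
t=2 Right ⇒ (B; A:dirty, B:dirty)
t=3 Left ⇒ (A; A:dirty, B:dirty)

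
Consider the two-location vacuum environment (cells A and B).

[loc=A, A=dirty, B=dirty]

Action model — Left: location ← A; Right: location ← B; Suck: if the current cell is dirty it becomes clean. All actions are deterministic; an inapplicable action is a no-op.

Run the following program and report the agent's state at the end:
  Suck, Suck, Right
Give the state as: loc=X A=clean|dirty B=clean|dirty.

loc=B A=clean B=dirty

1) do Suck; now loc=A A=clean B=dirty
2) do Suck; now loc=A A=clean B=dirty
3) do Right; now loc=B A=clean B=dirty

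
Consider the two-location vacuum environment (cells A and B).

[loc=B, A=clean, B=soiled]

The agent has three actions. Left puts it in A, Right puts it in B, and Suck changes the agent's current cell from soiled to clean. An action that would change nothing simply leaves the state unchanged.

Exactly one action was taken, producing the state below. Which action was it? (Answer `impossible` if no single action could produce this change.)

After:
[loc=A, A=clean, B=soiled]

Left

try  Left: <A|clean|soiled>  ← match
try Right: <B|clean|soiled>
try  Suck: <B|clean|clean>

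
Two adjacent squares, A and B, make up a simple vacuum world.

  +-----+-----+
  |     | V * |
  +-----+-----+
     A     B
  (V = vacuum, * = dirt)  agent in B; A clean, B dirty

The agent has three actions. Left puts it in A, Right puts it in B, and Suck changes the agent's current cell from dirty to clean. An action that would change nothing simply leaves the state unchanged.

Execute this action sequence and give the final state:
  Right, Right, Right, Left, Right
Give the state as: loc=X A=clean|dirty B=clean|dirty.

1) do Right; now loc=B A=clean B=dirty
2) do Right; now loc=B A=clean B=dirty
3) do Right; now loc=B A=clean B=dirty
4) do Left; now loc=A A=clean B=dirty
5) do Right; now loc=B A=clean B=dirty

loc=B A=clean B=dirty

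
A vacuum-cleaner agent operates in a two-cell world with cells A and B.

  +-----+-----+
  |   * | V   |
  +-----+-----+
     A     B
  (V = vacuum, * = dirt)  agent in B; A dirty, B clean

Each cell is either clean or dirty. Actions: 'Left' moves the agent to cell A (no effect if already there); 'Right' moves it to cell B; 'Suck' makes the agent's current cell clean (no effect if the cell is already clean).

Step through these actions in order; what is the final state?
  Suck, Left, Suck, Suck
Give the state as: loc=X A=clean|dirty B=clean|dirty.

loc=A A=clean B=clean

1) do Suck; now loc=B A=dirty B=clean
2) do Left; now loc=A A=dirty B=clean
3) do Suck; now loc=A A=clean B=clean
4) do Suck; now loc=A A=clean B=clean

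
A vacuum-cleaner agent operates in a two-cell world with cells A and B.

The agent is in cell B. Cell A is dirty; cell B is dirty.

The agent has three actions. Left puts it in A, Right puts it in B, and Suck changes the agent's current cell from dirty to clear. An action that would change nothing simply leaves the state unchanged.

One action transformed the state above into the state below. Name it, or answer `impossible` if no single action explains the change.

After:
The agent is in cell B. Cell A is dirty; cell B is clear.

Suck

try  Left: in A — A dirty, B dirty
try Right: in B — A dirty, B dirty
try  Suck: in B — A dirty, B clear  ← match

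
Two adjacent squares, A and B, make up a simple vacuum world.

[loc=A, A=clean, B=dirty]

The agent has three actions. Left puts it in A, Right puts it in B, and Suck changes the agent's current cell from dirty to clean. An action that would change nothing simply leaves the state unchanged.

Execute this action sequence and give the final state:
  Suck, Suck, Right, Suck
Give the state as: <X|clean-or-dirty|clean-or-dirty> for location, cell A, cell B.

Suck (#1): <A|clean|dirty>
Suck (#2): <A|clean|dirty>
Right (#3): <B|clean|dirty>
Suck (#4): <B|clean|clean>

<B|clean|clean>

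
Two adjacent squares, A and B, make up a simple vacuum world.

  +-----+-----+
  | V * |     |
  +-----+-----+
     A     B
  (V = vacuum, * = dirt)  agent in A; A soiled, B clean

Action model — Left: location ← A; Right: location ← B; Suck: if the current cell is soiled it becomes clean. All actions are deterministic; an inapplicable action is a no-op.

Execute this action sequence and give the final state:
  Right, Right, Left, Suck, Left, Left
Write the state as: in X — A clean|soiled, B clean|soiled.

in A — A clean, B clean

t=1 Right ⇒ in B — A soiled, B clean
t=2 Right ⇒ in B — A soiled, B clean
t=3 Left ⇒ in A — A soiled, B clean
t=4 Suck ⇒ in A — A clean, B clean
t=5 Left ⇒ in A — A clean, B clean
t=6 Left ⇒ in A — A clean, B clean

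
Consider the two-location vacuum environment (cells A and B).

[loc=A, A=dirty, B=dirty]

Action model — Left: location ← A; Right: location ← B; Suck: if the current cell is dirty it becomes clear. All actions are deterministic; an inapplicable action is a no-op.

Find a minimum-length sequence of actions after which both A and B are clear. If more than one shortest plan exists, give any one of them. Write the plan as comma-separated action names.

Suck, Right, Suck

t=1 Suck ⇒ in A — A clear, B dirty
t=2 Right ⇒ in B — A clear, B dirty
t=3 Suck ⇒ in B — A clear, B clear
min 3: Suck A + move + Suck B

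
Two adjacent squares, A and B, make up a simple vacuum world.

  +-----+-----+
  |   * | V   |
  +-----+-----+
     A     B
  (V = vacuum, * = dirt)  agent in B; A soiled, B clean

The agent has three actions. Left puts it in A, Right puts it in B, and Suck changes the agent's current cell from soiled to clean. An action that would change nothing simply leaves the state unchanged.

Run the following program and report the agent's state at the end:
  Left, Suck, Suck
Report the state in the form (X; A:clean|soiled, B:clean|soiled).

1. Left → (A; A:soiled, B:clean)
2. Suck → (A; A:clean, B:clean)
3. Suck → (A; A:clean, B:clean)

(A; A:clean, B:clean)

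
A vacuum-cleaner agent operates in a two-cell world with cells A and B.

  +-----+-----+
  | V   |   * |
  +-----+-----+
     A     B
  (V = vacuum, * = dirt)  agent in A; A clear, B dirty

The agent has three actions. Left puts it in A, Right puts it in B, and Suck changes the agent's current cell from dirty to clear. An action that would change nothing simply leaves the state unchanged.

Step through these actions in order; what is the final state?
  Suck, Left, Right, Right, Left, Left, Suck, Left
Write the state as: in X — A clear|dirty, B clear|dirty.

[1] after Suck: in A — A clear, B dirty
[2] after Left: in A — A clear, B dirty
[3] after Right: in B — A clear, B dirty
[4] after Right: in B — A clear, B dirty
[5] after Left: in A — A clear, B dirty
[6] after Left: in A — A clear, B dirty
[7] after Suck: in A — A clear, B dirty
[8] after Left: in A — A clear, B dirty

in A — A clear, B dirty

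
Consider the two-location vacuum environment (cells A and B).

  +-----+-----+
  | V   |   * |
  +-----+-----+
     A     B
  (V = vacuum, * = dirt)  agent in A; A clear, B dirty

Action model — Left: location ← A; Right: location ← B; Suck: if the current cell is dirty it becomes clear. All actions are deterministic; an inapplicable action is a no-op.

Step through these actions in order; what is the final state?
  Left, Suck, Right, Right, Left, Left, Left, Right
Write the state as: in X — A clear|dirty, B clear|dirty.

in B — A clear, B dirty

t=1 Left ⇒ in A — A clear, B dirty
t=2 Suck ⇒ in A — A clear, B dirty
t=3 Right ⇒ in B — A clear, B dirty
t=4 Right ⇒ in B — A clear, B dirty
t=5 Left ⇒ in A — A clear, B dirty
t=6 Left ⇒ in A — A clear, B dirty
t=7 Left ⇒ in A — A clear, B dirty
t=8 Right ⇒ in B — A clear, B dirty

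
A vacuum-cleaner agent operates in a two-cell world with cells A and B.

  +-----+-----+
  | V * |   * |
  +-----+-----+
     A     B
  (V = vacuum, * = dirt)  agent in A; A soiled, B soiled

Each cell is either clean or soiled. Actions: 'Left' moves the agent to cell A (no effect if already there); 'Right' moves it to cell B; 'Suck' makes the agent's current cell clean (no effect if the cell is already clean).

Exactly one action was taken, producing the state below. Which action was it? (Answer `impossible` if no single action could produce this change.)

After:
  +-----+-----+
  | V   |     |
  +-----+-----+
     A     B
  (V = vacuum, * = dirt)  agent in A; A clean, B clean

impossible

try  Left: (A; A:soiled, B:soiled)
try Right: (B; A:soiled, B:soiled)
try  Suck: (A; A:clean, B:soiled)
no single action produces the after-state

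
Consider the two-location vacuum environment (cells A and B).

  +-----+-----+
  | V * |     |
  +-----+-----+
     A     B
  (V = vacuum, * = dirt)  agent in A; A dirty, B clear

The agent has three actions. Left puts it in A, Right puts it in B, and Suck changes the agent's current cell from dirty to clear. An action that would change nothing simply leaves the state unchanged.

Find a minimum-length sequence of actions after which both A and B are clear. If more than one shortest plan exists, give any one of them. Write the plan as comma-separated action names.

Suck

1. Suck → in A — A clear, B clear
min 1: A is dirty, one Suck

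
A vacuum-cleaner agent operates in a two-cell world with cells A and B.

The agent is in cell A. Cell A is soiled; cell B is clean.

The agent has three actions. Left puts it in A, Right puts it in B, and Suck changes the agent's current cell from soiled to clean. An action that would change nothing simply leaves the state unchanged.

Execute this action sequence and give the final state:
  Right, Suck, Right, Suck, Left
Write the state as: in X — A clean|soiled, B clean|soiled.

in A — A soiled, B clean

t=1 Right ⇒ in B — A soiled, B clean
t=2 Suck ⇒ in B — A soiled, B clean
t=3 Right ⇒ in B — A soiled, B clean
t=4 Suck ⇒ in B — A soiled, B clean
t=5 Left ⇒ in A — A soiled, B clean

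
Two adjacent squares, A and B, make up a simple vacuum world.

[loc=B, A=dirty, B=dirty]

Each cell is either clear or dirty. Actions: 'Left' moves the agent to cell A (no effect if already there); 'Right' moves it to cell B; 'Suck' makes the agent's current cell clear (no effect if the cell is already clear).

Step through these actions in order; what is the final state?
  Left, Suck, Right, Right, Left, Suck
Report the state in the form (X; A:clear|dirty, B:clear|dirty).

1. Left → (A; A:dirty, B:dirty)
2. Suck → (A; A:clear, B:dirty)
3. Right → (B; A:clear, B:dirty)
4. Right → (B; A:clear, B:dirty)
5. Left → (A; A:clear, B:dirty)
6. Suck → (A; A:clear, B:dirty)

(A; A:clear, B:dirty)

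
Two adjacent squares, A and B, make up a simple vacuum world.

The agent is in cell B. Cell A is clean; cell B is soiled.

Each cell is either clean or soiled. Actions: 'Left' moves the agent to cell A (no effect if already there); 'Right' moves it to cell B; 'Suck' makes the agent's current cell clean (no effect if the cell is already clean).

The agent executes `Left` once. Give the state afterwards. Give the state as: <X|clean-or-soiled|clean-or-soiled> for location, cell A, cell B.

<A|clean|soiled>

start: <B|clean|soiled>
step 1/1 (Left): <A|clean|soiled>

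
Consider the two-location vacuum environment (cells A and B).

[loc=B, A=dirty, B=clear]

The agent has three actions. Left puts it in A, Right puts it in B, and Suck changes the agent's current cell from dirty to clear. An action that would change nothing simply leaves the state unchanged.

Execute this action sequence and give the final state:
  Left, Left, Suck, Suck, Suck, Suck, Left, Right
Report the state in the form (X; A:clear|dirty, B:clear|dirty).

(B; A:clear, B:clear)

1. Left → (A; A:dirty, B:clear)
2. Left → (A; A:dirty, B:clear)
3. Suck → (A; A:clear, B:clear)
4. Suck → (A; A:clear, B:clear)
5. Suck → (A; A:clear, B:clear)
6. Suck → (A; A:clear, B:clear)
7. Left → (A; A:clear, B:clear)
8. Right → (B; A:clear, B:clear)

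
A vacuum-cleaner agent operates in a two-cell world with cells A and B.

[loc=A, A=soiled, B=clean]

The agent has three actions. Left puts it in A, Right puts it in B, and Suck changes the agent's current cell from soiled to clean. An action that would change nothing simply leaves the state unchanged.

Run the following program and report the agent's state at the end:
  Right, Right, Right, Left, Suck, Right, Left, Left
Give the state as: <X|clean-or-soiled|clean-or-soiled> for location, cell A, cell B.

Right (#1): <B|soiled|clean>
Right (#2): <B|soiled|clean>
Right (#3): <B|soiled|clean>
Left (#4): <A|soiled|clean>
Suck (#5): <A|clean|clean>
Right (#6): <B|clean|clean>
Left (#7): <A|clean|clean>
Left (#8): <A|clean|clean>

<A|clean|clean>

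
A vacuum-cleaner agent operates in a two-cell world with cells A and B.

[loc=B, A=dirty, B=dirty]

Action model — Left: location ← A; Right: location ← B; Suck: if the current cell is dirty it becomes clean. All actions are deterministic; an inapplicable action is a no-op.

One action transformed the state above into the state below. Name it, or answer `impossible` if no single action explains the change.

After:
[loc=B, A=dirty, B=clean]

Suck

try  Left: loc=A A=dirty B=dirty
try Right: loc=B A=dirty B=dirty
try  Suck: loc=B A=dirty B=clean  ← match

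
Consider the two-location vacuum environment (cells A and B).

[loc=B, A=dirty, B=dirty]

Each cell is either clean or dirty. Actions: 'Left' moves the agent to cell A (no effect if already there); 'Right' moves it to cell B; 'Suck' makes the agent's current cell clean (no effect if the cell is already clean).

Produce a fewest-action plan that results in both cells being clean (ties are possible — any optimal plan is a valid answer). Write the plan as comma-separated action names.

1. Suck → (B; A:dirty, B:clean)
2. Left → (A; A:dirty, B:clean)
3. Suck → (A; A:clean, B:clean)
min 3: Suck B + move + Suck A

Suck, Left, Suck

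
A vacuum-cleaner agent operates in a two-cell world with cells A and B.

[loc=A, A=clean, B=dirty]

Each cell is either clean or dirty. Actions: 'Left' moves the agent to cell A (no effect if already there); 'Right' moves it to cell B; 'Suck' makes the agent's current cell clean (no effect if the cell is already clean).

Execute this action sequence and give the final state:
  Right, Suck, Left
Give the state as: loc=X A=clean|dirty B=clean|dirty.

1. Right → loc=B A=clean B=dirty
2. Suck → loc=B A=clean B=clean
3. Left → loc=A A=clean B=clean

loc=A A=clean B=clean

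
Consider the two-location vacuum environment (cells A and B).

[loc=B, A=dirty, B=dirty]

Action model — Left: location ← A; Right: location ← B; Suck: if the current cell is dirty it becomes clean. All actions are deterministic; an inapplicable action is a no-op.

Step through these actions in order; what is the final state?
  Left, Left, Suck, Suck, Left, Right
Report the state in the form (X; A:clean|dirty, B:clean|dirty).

(B; A:clean, B:dirty)

1) do Left; now (A; A:dirty, B:dirty)
2) do Left; now (A; A:dirty, B:dirty)
3) do Suck; now (A; A:clean, B:dirty)
4) do Suck; now (A; A:clean, B:dirty)
5) do Left; now (A; A:clean, B:dirty)
6) do Right; now (B; A:clean, B:dirty)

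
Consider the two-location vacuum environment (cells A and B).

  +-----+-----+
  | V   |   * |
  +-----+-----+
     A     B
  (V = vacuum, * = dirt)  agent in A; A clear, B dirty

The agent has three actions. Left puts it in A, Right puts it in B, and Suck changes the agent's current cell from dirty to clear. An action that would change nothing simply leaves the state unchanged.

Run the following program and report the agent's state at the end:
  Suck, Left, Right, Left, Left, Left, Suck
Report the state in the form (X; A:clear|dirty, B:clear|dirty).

1) do Suck; now (A; A:clear, B:dirty)
2) do Left; now (A; A:clear, B:dirty)
3) do Right; now (B; A:clear, B:dirty)
4) do Left; now (A; A:clear, B:dirty)
5) do Left; now (A; A:clear, B:dirty)
6) do Left; now (A; A:clear, B:dirty)
7) do Suck; now (A; A:clear, B:dirty)

(A; A:clear, B:dirty)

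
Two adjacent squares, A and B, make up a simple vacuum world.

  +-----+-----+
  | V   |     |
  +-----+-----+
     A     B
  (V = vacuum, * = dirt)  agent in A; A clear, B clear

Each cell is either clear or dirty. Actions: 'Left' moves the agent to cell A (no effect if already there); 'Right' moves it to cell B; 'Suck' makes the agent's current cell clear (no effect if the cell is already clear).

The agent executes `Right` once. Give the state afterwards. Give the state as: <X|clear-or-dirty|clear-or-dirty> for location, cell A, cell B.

start: <A|clear|clear>
t=1 Right ⇒ <B|clear|clear>

<B|clear|clear>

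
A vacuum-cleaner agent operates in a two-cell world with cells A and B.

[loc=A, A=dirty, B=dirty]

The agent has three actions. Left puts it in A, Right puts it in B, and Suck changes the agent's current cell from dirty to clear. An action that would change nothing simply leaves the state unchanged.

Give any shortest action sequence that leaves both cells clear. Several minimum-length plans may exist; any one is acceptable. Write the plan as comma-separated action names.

1) do Suck; now loc=A A=clear B=dirty
2) do Right; now loc=B A=clear B=dirty
3) do Suck; now loc=B A=clear B=clear
min 3: Suck A + move + Suck B

Suck, Right, Suck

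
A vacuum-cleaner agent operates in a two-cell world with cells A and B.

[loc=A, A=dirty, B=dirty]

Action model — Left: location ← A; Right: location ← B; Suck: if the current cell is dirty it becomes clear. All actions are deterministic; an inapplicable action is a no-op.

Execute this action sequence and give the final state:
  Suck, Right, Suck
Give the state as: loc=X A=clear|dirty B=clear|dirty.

loc=B A=clear B=clear

step 1/3 (Suck): loc=A A=clear B=dirty
step 2/3 (Right): loc=B A=clear B=dirty
step 3/3 (Suck): loc=B A=clear B=clear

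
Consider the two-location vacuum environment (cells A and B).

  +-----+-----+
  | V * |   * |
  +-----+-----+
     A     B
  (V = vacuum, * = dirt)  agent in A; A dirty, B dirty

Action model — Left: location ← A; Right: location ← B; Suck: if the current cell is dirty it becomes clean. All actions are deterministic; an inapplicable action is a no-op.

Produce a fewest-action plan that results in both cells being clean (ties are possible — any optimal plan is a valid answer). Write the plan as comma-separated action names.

Suck, Right, Suck

1) do Suck; now <A|clean|dirty>
2) do Right; now <B|clean|dirty>
3) do Suck; now <B|clean|clean>
min 3: Suck A + move + Suck B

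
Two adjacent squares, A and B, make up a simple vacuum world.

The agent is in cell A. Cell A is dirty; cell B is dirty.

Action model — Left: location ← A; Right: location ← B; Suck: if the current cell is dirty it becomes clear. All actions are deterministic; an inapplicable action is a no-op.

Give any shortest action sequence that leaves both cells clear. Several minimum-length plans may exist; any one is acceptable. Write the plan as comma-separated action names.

t=1 Suck ⇒ in A — A clear, B dirty
t=2 Right ⇒ in B — A clear, B dirty
t=3 Suck ⇒ in B — A clear, B clear
min 3: Suck A + move + Suck B

Suck, Right, Suck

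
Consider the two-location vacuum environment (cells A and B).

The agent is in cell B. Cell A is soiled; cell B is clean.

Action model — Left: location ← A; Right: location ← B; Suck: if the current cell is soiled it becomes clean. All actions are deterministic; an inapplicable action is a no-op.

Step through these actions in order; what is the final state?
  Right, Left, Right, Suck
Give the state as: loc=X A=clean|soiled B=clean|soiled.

Right (#1): loc=B A=soiled B=clean
Left (#2): loc=A A=soiled B=clean
Right (#3): loc=B A=soiled B=clean
Suck (#4): loc=B A=soiled B=clean

loc=B A=soiled B=clean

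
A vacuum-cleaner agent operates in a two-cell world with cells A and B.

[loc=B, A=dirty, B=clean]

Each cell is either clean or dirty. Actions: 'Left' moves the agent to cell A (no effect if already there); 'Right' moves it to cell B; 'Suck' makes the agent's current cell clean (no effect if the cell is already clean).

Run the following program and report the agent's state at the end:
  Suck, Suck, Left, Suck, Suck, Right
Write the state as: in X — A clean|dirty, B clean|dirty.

in B — A clean, B clean

1. Suck → in B — A dirty, B clean
2. Suck → in B — A dirty, B clean
3. Left → in A — A dirty, B clean
4. Suck → in A — A clean, B clean
5. Suck → in A — A clean, B clean
6. Right → in B — A clean, B clean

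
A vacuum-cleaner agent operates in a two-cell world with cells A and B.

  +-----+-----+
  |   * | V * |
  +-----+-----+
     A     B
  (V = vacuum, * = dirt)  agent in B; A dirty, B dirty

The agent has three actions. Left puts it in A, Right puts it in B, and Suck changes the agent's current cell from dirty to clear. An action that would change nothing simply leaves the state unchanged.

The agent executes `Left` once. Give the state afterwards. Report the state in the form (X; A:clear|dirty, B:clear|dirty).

(A; A:dirty, B:dirty)

start: (B; A:dirty, B:dirty)
[1] after Left: (A; A:dirty, B:dirty)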